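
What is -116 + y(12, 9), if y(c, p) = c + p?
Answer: -95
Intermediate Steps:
-116 + y(12, 9) = -116 + (12 + 9) = -116 + 21 = -95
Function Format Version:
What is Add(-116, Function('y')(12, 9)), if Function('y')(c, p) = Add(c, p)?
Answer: -95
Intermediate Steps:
Add(-116, Function('y')(12, 9)) = Add(-116, Add(12, 9)) = Add(-116, 21) = -95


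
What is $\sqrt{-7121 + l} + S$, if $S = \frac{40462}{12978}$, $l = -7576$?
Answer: $\frac{20231}{6489} + 3 i \sqrt{1633} \approx 3.1177 + 121.23 i$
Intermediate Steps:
$S = \frac{20231}{6489}$ ($S = 40462 \cdot \frac{1}{12978} = \frac{20231}{6489} \approx 3.1177$)
$\sqrt{-7121 + l} + S = \sqrt{-7121 - 7576} + \frac{20231}{6489} = \sqrt{-14697} + \frac{20231}{6489} = 3 i \sqrt{1633} + \frac{20231}{6489} = \frac{20231}{6489} + 3 i \sqrt{1633}$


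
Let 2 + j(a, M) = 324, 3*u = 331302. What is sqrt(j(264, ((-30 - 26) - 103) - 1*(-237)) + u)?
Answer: 2*sqrt(27689) ≈ 332.80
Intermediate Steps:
u = 110434 (u = (1/3)*331302 = 110434)
j(a, M) = 322 (j(a, M) = -2 + 324 = 322)
sqrt(j(264, ((-30 - 26) - 103) - 1*(-237)) + u) = sqrt(322 + 110434) = sqrt(110756) = 2*sqrt(27689)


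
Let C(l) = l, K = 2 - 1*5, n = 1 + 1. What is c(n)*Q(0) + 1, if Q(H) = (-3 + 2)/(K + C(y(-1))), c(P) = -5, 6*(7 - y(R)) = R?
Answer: 11/5 ≈ 2.2000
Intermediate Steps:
y(R) = 7 - R/6
n = 2
K = -3 (K = 2 - 5 = -3)
Q(H) = -6/25 (Q(H) = (-3 + 2)/(-3 + (7 - 1/6*(-1))) = -1/(-3 + (7 + 1/6)) = -1/(-3 + 43/6) = -1/25/6 = -1*6/25 = -6/25)
c(n)*Q(0) + 1 = -5*(-6/25) + 1 = 6/5 + 1 = 11/5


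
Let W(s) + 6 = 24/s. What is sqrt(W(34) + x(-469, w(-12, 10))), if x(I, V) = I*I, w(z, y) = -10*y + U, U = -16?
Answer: sqrt(63567199)/17 ≈ 468.99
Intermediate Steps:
w(z, y) = -16 - 10*y (w(z, y) = -10*y - 16 = -16 - 10*y)
W(s) = -6 + 24/s
x(I, V) = I**2
sqrt(W(34) + x(-469, w(-12, 10))) = sqrt((-6 + 24/34) + (-469)**2) = sqrt((-6 + 24*(1/34)) + 219961) = sqrt((-6 + 12/17) + 219961) = sqrt(-90/17 + 219961) = sqrt(3739247/17) = sqrt(63567199)/17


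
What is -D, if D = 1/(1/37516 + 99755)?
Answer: -37516/3742408581 ≈ -1.0025e-5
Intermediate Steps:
D = 37516/3742408581 (D = 1/(1/37516 + 99755) = 1/(3742408581/37516) = 37516/3742408581 ≈ 1.0025e-5)
-D = -1*37516/3742408581 = -37516/3742408581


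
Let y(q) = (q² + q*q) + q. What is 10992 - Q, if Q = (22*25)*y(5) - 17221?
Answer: -2037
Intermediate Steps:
y(q) = q + 2*q² (y(q) = (q² + q²) + q = 2*q² + q = q + 2*q²)
Q = 13029 (Q = (22*25)*(5*(1 + 2*5)) - 17221 = 550*(5*(1 + 10)) - 17221 = 550*(5*11) - 17221 = 550*55 - 17221 = 30250 - 17221 = 13029)
10992 - Q = 10992 - 1*13029 = 10992 - 13029 = -2037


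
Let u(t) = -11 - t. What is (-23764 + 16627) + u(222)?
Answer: -7370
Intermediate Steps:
(-23764 + 16627) + u(222) = (-23764 + 16627) + (-11 - 1*222) = -7137 + (-11 - 222) = -7137 - 233 = -7370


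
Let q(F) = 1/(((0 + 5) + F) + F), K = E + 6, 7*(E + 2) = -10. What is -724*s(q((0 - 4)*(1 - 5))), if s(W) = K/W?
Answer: -482184/7 ≈ -68883.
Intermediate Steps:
E = -24/7 (E = -2 + (⅐)*(-10) = -2 - 10/7 = -24/7 ≈ -3.4286)
K = 18/7 (K = -24/7 + 6 = 18/7 ≈ 2.5714)
q(F) = 1/(5 + 2*F) (q(F) = 1/((5 + F) + F) = 1/(5 + 2*F))
s(W) = 18/(7*W)
-724*s(q((0 - 4)*(1 - 5))) = -13032/(7*(1/(5 + 2*((0 - 4)*(1 - 5))))) = -13032/(7*(1/(5 + 2*(-4*(-4))))) = -13032/(7*(1/(5 + 2*16))) = -13032/(7*(1/(5 + 32))) = -13032/(7*(1/37)) = -13032/(7*1/37) = -13032*37/7 = -724*666/7 = -482184/7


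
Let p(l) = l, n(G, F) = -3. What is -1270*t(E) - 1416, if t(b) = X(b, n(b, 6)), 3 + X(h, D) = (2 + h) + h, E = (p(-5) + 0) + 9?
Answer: -10306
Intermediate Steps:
E = 4 (E = (-5 + 0) + 9 = -5 + 9 = 4)
X(h, D) = -1 + 2*h (X(h, D) = -3 + ((2 + h) + h) = -3 + (2 + 2*h) = -1 + 2*h)
t(b) = -1 + 2*b
-1270*t(E) - 1416 = -1270*(-1 + 2*4) - 1416 = -1270*(-1 + 8) - 1416 = -1270*7 - 1416 = -8890 - 1416 = -10306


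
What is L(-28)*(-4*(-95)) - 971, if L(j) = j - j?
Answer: -971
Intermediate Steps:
L(j) = 0
L(-28)*(-4*(-95)) - 971 = 0*(-4*(-95)) - 971 = 0*380 - 971 = 0 - 971 = -971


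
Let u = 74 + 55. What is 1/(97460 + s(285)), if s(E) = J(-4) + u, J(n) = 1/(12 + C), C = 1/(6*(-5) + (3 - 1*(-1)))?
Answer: 311/30350205 ≈ 1.0247e-5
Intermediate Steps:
C = -1/26 (C = 1/(-30 + (3 + 1)) = 1/(-30 + 4) = 1/(-26) = -1/26 ≈ -0.038462)
J(n) = 26/311 (J(n) = 1/(12 - 1/26) = 1/(311/26) = 26/311)
u = 129
s(E) = 40145/311 (s(E) = 26/311 + 129 = 40145/311)
1/(97460 + s(285)) = 1/(97460 + 40145/311) = 1/(30350205/311) = 311/30350205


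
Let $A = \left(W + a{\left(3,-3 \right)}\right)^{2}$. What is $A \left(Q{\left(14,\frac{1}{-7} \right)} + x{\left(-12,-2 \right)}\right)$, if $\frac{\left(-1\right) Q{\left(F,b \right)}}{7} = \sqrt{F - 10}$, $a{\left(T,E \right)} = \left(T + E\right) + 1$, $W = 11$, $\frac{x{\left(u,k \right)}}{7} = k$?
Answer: $-4032$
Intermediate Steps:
$x{\left(u,k \right)} = 7 k$
$a{\left(T,E \right)} = 1 + E + T$ ($a{\left(T,E \right)} = \left(E + T\right) + 1 = 1 + E + T$)
$A = 144$ ($A = \left(11 + \left(1 - 3 + 3\right)\right)^{2} = \left(11 + 1\right)^{2} = 12^{2} = 144$)
$Q{\left(F,b \right)} = - 7 \sqrt{-10 + F}$ ($Q{\left(F,b \right)} = - 7 \sqrt{F - 10} = - 7 \sqrt{-10 + F}$)
$A \left(Q{\left(14,\frac{1}{-7} \right)} + x{\left(-12,-2 \right)}\right) = 144 \left(- 7 \sqrt{-10 + 14} + 7 \left(-2\right)\right) = 144 \left(- 7 \sqrt{4} - 14\right) = 144 \left(\left(-7\right) 2 - 14\right) = 144 \left(-14 - 14\right) = 144 \left(-28\right) = -4032$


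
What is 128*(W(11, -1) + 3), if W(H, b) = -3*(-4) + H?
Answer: 3328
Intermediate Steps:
W(H, b) = 12 + H
128*(W(11, -1) + 3) = 128*((12 + 11) + 3) = 128*(23 + 3) = 128*26 = 3328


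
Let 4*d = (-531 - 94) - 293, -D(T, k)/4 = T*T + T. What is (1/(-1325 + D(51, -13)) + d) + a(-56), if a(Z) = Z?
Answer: -6813745/23866 ≈ -285.50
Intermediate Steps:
D(T, k) = -4*T - 4*T² (D(T, k) = -4*(T*T + T) = -4*(T² + T) = -4*(T + T²) = -4*T - 4*T²)
d = -459/2 (d = ((-531 - 94) - 293)/4 = (-625 - 293)/4 = (¼)*(-918) = -459/2 ≈ -229.50)
(1/(-1325 + D(51, -13)) + d) + a(-56) = (1/(-1325 - 4*51*(1 + 51)) - 459/2) - 56 = (1/(-1325 - 4*51*52) - 459/2) - 56 = (1/(-1325 - 10608) - 459/2) - 56 = (1/(-11933) - 459/2) - 56 = (-1/11933 - 459/2) - 56 = -5477249/23866 - 56 = -6813745/23866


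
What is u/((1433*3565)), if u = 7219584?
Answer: 7219584/5108645 ≈ 1.4132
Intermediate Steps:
u/((1433*3565)) = 7219584/((1433*3565)) = 7219584/5108645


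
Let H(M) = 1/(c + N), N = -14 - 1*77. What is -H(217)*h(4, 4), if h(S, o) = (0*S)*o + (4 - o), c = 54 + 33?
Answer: 0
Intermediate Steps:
c = 87
h(S, o) = 4 - o (h(S, o) = 0*o + (4 - o) = 0 + (4 - o) = 4 - o)
N = -91 (N = -14 - 77 = -91)
H(M) = -¼ (H(M) = 1/(87 - 91) = 1/(-4) = -¼)
-H(217)*h(4, 4) = -(-1)*(4 - 1*4)/4 = -(-1)*(4 - 4)/4 = -(-1)*0/4 = -1*0 = 0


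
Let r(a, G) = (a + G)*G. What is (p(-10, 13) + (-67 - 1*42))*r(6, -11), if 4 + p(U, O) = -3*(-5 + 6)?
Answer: -6380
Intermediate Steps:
r(a, G) = G*(G + a) (r(a, G) = (G + a)*G = G*(G + a))
p(U, O) = -7 (p(U, O) = -4 - 3*(-5 + 6) = -4 - 3*1 = -4 - 3 = -7)
(p(-10, 13) + (-67 - 1*42))*r(6, -11) = (-7 + (-67 - 1*42))*(-11*(-11 + 6)) = (-7 + (-67 - 42))*(-11*(-5)) = (-7 - 109)*55 = -116*55 = -6380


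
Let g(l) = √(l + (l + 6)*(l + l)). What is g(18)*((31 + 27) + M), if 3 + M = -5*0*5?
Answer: 1155*√2 ≈ 1633.4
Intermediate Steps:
M = -3 (M = -3 - 5*0*5 = -3 + 0*5 = -3 + 0 = -3)
g(l) = √(l + 2*l*(6 + l)) (g(l) = √(l + (6 + l)*(2*l)) = √(l + 2*l*(6 + l)))
g(18)*((31 + 27) + M) = √(18*(13 + 2*18))*((31 + 27) - 3) = √(18*(13 + 36))*(58 - 3) = √(18*49)*55 = √882*55 = (21*√2)*55 = 1155*√2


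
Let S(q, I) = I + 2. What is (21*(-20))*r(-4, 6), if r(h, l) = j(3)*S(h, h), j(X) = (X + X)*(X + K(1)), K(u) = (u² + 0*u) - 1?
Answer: 15120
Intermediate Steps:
S(q, I) = 2 + I
K(u) = -1 + u² (K(u) = (u² + 0) - 1 = u² - 1 = -1 + u²)
j(X) = 2*X² (j(X) = (X + X)*(X + (-1 + 1²)) = (2*X)*(X + (-1 + 1)) = (2*X)*(X + 0) = (2*X)*X = 2*X²)
r(h, l) = 36 + 18*h (r(h, l) = (2*3²)*(2 + h) = (2*9)*(2 + h) = 18*(2 + h) = 36 + 18*h)
(21*(-20))*r(-4, 6) = (21*(-20))*(36 + 18*(-4)) = -420*(36 - 72) = -420*(-36) = 15120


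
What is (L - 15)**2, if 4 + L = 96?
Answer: 5929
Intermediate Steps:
L = 92 (L = -4 + 96 = 92)
(L - 15)**2 = (92 - 15)**2 = 77**2 = 5929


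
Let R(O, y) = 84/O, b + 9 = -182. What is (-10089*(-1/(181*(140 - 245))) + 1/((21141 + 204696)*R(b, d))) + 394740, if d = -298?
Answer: 968134003539539/2452589820 ≈ 3.9474e+5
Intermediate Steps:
b = -191 (b = -9 - 182 = -191)
(-10089*(-1/(181*(140 - 245))) + 1/((21141 + 204696)*R(b, d))) + 394740 = (-10089*(-1/(181*(140 - 245))) + 1/((21141 + 204696)*((84/(-191))))) + 394740 = (-10089/((-105*(-181))) + 1/(225837*((84*(-1/191))))) + 394740 = (-10089/19005 + 1/(225837*(-84/191))) + 394740 = (-10089*1/19005 + (1/225837)*(-191/84)) + 394740 = (-3363/6335 - 191/18970308) + 394740 = -1302007261/2452589820 + 394740 = 968134003539539/2452589820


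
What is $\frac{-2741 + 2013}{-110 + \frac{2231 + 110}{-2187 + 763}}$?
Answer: $\frac{1036672}{158981} \approx 6.5207$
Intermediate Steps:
$\frac{-2741 + 2013}{-110 + \frac{2231 + 110}{-2187 + 763}} = - \frac{728}{-110 + \frac{2341}{-1424}} = - \frac{728}{-110 + 2341 \left(- \frac{1}{1424}\right)} = - \frac{728}{-110 - \frac{2341}{1424}} = - \frac{728}{- \frac{158981}{1424}} = \left(-728\right) \left(- \frac{1424}{158981}\right) = \frac{1036672}{158981}$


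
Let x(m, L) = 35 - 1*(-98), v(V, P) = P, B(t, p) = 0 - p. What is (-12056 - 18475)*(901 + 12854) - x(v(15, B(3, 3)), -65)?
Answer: -419954038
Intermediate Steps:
B(t, p) = -p
x(m, L) = 133 (x(m, L) = 35 + 98 = 133)
(-12056 - 18475)*(901 + 12854) - x(v(15, B(3, 3)), -65) = (-12056 - 18475)*(901 + 12854) - 1*133 = -30531*13755 - 133 = -419953905 - 133 = -419954038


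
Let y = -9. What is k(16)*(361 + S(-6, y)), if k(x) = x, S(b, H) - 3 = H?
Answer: 5680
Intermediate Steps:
S(b, H) = 3 + H
k(16)*(361 + S(-6, y)) = 16*(361 + (3 - 9)) = 16*(361 - 6) = 16*355 = 5680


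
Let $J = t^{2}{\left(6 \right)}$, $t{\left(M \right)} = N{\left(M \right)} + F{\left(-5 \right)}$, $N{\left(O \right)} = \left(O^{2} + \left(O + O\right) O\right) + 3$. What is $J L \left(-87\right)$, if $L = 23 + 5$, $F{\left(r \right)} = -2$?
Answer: $-28942116$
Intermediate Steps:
$N{\left(O \right)} = 3 + 3 O^{2}$ ($N{\left(O \right)} = \left(O^{2} + 2 O O\right) + 3 = \left(O^{2} + 2 O^{2}\right) + 3 = 3 O^{2} + 3 = 3 + 3 O^{2}$)
$t{\left(M \right)} = 1 + 3 M^{2}$ ($t{\left(M \right)} = \left(3 + 3 M^{2}\right) - 2 = 1 + 3 M^{2}$)
$J = 11881$ ($J = \left(1 + 3 \cdot 6^{2}\right)^{2} = \left(1 + 3 \cdot 36\right)^{2} = \left(1 + 108\right)^{2} = 109^{2} = 11881$)
$L = 28$
$J L \left(-87\right) = 11881 \cdot 28 \left(-87\right) = 332668 \left(-87\right) = -28942116$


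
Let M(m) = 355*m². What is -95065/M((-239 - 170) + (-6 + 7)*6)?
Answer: -19013/11531039 ≈ -0.0016489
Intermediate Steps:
-95065/M((-239 - 170) + (-6 + 7)*6) = -95065*1/(355*((-239 - 170) + (-6 + 7)*6)²) = -95065*1/(355*(-409 + 1*6)²) = -95065*1/(355*(-409 + 6)²) = -95065/(355*(-403)²) = -95065/(355*162409) = -95065/57655195 = -95065*1/57655195 = -19013/11531039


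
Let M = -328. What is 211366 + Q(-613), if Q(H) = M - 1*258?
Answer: 210780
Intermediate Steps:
Q(H) = -586 (Q(H) = -328 - 1*258 = -328 - 258 = -586)
211366 + Q(-613) = 211366 - 586 = 210780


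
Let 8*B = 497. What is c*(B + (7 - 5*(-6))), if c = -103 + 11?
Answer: -18239/2 ≈ -9119.5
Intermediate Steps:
B = 497/8 (B = (1/8)*497 = 497/8 ≈ 62.125)
c = -92
c*(B + (7 - 5*(-6))) = -92*(497/8 + (7 - 5*(-6))) = -92*(497/8 + (7 + 30)) = -92*(497/8 + 37) = -92*793/8 = -18239/2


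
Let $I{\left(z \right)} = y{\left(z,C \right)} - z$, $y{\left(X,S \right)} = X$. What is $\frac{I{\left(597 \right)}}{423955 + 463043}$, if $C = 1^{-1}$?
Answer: $0$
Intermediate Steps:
$C = 1$
$I{\left(z \right)} = 0$ ($I{\left(z \right)} = z - z = 0$)
$\frac{I{\left(597 \right)}}{423955 + 463043} = \frac{0}{423955 + 463043} = \frac{0}{886998} = 0 \cdot \frac{1}{886998} = 0$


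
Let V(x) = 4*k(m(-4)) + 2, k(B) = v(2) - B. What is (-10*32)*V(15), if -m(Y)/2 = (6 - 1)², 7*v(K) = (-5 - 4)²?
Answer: -556160/7 ≈ -79451.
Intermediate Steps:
v(K) = 81/7 (v(K) = (-5 - 4)²/7 = (⅐)*(-9)² = (⅐)*81 = 81/7)
m(Y) = -50 (m(Y) = -2*(6 - 1)² = -2*5² = -2*25 = -50)
k(B) = 81/7 - B
V(x) = 1738/7 (V(x) = 4*(81/7 - 1*(-50)) + 2 = 4*(81/7 + 50) + 2 = 4*(431/7) + 2 = 1724/7 + 2 = 1738/7)
(-10*32)*V(15) = -10*32*(1738/7) = -320*1738/7 = -556160/7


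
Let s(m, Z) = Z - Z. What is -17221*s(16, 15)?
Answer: 0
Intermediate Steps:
s(m, Z) = 0
-17221*s(16, 15) = -17221*0 = 0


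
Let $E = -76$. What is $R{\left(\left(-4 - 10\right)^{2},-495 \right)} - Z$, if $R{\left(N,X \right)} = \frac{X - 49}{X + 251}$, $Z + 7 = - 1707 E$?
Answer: $- \frac{7913089}{61} \approx -1.2972 \cdot 10^{5}$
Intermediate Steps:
$Z = 129725$ ($Z = -7 - -129732 = -7 + 129732 = 129725$)
$R{\left(N,X \right)} = \frac{-49 + X}{251 + X}$
$R{\left(\left(-4 - 10\right)^{2},-495 \right)} - Z = \frac{-49 - 495}{251 - 495} - 129725 = \frac{1}{-244} \left(-544\right) - 129725 = \left(- \frac{1}{244}\right) \left(-544\right) - 129725 = \frac{136}{61} - 129725 = - \frac{7913089}{61}$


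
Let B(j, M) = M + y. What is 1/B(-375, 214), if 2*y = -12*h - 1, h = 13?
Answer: 2/271 ≈ 0.0073801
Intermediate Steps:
y = -157/2 (y = (-12*13 - 1)/2 = (-156 - 1)/2 = (½)*(-157) = -157/2 ≈ -78.500)
B(j, M) = -157/2 + M (B(j, M) = M - 157/2 = -157/2 + M)
1/B(-375, 214) = 1/(-157/2 + 214) = 1/(271/2) = 2/271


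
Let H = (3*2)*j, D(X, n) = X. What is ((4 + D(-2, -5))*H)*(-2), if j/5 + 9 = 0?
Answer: 1080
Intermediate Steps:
j = -45 (j = -45 + 5*0 = -45 + 0 = -45)
H = -270 (H = (3*2)*(-45) = 6*(-45) = -270)
((4 + D(-2, -5))*H)*(-2) = ((4 - 2)*(-270))*(-2) = (2*(-270))*(-2) = -540*(-2) = 1080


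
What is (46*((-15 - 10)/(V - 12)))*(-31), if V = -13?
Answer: -1426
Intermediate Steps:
(46*((-15 - 10)/(V - 12)))*(-31) = (46*((-15 - 10)/(-13 - 12)))*(-31) = (46*(-25/(-25)))*(-31) = (46*(-25*(-1/25)))*(-31) = (46*1)*(-31) = 46*(-31) = -1426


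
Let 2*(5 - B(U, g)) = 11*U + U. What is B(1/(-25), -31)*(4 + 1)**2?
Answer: 131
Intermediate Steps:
B(U, g) = 5 - 6*U (B(U, g) = 5 - (11*U + U)/2 = 5 - 6*U)
B(1/(-25), -31)*(4 + 1)**2 = (5 - 6/(-25))*(4 + 1)**2 = (5 - 6*(-1/25))*5**2 = (5 + 6/25)*25 = (131/25)*25 = 131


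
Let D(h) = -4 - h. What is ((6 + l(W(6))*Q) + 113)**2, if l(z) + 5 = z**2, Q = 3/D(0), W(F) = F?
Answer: 146689/16 ≈ 9168.1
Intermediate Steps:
Q = -3/4 (Q = 3/(-4 - 1*0) = 3/(-4 + 0) = 3/(-4) = 3*(-1/4) = -3/4 ≈ -0.75000)
l(z) = -5 + z**2
((6 + l(W(6))*Q) + 113)**2 = ((6 + (-5 + 6**2)*(-3/4)) + 113)**2 = ((6 + (-5 + 36)*(-3/4)) + 113)**2 = ((6 + 31*(-3/4)) + 113)**2 = ((6 - 93/4) + 113)**2 = (-69/4 + 113)**2 = (383/4)**2 = 146689/16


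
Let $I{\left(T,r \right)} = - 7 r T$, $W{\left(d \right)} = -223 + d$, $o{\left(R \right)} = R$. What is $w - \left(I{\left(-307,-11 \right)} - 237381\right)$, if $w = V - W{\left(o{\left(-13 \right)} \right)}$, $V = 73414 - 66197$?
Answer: $268473$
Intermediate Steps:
$V = 7217$ ($V = 73414 - 66197 = 7217$)
$I{\left(T,r \right)} = - 7 T r$
$w = 7453$ ($w = 7217 - \left(-223 - 13\right) = 7217 - -236 = 7217 + 236 = 7453$)
$w - \left(I{\left(-307,-11 \right)} - 237381\right) = 7453 - \left(\left(-7\right) \left(-307\right) \left(-11\right) - 237381\right) = 7453 - \left(-23639 - 237381\right) = 7453 - -261020 = 7453 + 261020 = 268473$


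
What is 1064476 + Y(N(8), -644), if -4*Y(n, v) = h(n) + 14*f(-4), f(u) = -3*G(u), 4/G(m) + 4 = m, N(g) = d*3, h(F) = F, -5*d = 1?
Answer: 10644709/10 ≈ 1.0645e+6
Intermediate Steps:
d = -1/5 (d = -1/5*1 = -1/5 ≈ -0.20000)
N(g) = -3/5 (N(g) = -1/5*3 = -3/5)
G(m) = 4/(-4 + m)
f(u) = -12/(-4 + u)
Y(n, v) = -21/4 - n/4 (Y(n, v) = -(n + 14*(-12/(-4 - 4)))/4 = -(n + 14*(-12/(-8)))/4 = -(n + 14*(-12*(-1/8)))/4 = -(n + 14*(3/2))/4 = -(n + 21)/4 = -(21 + n)/4 = -21/4 - n/4)
1064476 + Y(N(8), -644) = 1064476 + (-21/4 - 1/4*(-3/5)) = 1064476 + (-21/4 + 3/20) = 1064476 - 51/10 = 10644709/10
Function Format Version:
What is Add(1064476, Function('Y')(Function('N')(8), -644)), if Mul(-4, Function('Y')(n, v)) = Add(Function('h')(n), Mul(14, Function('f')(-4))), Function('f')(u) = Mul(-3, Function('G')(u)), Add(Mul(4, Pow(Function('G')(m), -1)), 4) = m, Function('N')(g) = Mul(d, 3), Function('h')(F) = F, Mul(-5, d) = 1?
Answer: Rational(10644709, 10) ≈ 1.0645e+6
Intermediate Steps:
d = Rational(-1, 5) (d = Mul(Rational(-1, 5), 1) = Rational(-1, 5) ≈ -0.20000)
Function('N')(g) = Rational(-3, 5) (Function('N')(g) = Mul(Rational(-1, 5), 3) = Rational(-3, 5))
Function('G')(m) = Mul(4, Pow(Add(-4, m), -1))
Function('f')(u) = Mul(-12, Pow(Add(-4, u), -1)) (Function('f')(u) = Mul(-3, Mul(4, Pow(Add(-4, u), -1))) = Mul(-12, Pow(Add(-4, u), -1)))
Function('Y')(n, v) = Add(Rational(-21, 4), Mul(Rational(-1, 4), n)) (Function('Y')(n, v) = Mul(Rational(-1, 4), Add(n, Mul(14, Mul(-12, Pow(Add(-4, -4), -1))))) = Mul(Rational(-1, 4), Add(n, Mul(14, Mul(-12, Pow(-8, -1))))) = Mul(Rational(-1, 4), Add(n, Mul(14, Mul(-12, Rational(-1, 8))))) = Mul(Rational(-1, 4), Add(n, Mul(14, Rational(3, 2)))) = Mul(Rational(-1, 4), Add(n, 21)) = Mul(Rational(-1, 4), Add(21, n)) = Add(Rational(-21, 4), Mul(Rational(-1, 4), n)))
Add(1064476, Function('Y')(Function('N')(8), -644)) = Add(1064476, Add(Rational(-21, 4), Mul(Rational(-1, 4), Rational(-3, 5)))) = Add(1064476, Add(Rational(-21, 4), Rational(3, 20))) = Add(1064476, Rational(-51, 10)) = Rational(10644709, 10)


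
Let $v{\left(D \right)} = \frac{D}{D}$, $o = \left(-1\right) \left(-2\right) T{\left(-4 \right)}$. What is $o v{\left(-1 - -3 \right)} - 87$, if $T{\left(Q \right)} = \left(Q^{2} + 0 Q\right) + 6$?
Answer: $-43$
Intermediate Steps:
$T{\left(Q \right)} = 6 + Q^{2}$ ($T{\left(Q \right)} = \left(Q^{2} + 0\right) + 6 = Q^{2} + 6 = 6 + Q^{2}$)
$o = 44$ ($o = \left(-1\right) \left(-2\right) \left(6 + \left(-4\right)^{2}\right) = 2 \left(6 + 16\right) = 2 \cdot 22 = 44$)
$v{\left(D \right)} = 1$
$o v{\left(-1 - -3 \right)} - 87 = 44 \cdot 1 - 87 = 44 - 87 = -43$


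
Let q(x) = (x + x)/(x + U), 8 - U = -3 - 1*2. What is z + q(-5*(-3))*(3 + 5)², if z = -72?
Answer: -24/7 ≈ -3.4286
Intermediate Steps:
U = 13 (U = 8 - (-3 - 1*2) = 8 - (-3 - 2) = 8 - 1*(-5) = 8 + 5 = 13)
q(x) = 2*x/(13 + x) (q(x) = (x + x)/(x + 13) = (2*x)/(13 + x) = 2*x/(13 + x))
z + q(-5*(-3))*(3 + 5)² = -72 + (2*(-5*(-3))/(13 - 5*(-3)))*(3 + 5)² = -72 + (2*15/(13 + 15))*8² = -72 + (2*15/28)*64 = -72 + (2*15*(1/28))*64 = -72 + (15/14)*64 = -72 + 480/7 = -24/7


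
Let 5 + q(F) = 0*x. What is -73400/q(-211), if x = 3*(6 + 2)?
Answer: 14680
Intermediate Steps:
x = 24 (x = 3*8 = 24)
q(F) = -5 (q(F) = -5 + 0*24 = -5 + 0 = -5)
-73400/q(-211) = -73400/(-5) = -73400*(-⅕) = 14680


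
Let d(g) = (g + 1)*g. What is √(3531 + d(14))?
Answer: √3741 ≈ 61.164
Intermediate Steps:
d(g) = g*(1 + g) (d(g) = (1 + g)*g = g*(1 + g))
√(3531 + d(14)) = √(3531 + 14*(1 + 14)) = √(3531 + 14*15) = √(3531 + 210) = √3741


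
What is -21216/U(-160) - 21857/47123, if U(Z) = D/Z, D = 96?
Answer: 1666247423/47123 ≈ 35360.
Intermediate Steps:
U(Z) = 96/Z
-21216/U(-160) - 21857/47123 = -21216/(96/(-160)) - 21857/47123 = -21216/(96*(-1/160)) - 21857*1/47123 = -21216/(-⅗) - 21857/47123 = -21216*(-5/3) - 21857/47123 = 35360 - 21857/47123 = 1666247423/47123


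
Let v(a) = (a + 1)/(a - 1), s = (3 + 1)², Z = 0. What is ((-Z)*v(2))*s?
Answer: 0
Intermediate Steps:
s = 16 (s = 4² = 16)
v(a) = (1 + a)/(-1 + a)
((-Z)*v(2))*s = ((-1*0)*((1 + 2)/(-1 + 2)))*16 = (0*(3/1))*16 = (0*(1*3))*16 = (0*3)*16 = 0*16 = 0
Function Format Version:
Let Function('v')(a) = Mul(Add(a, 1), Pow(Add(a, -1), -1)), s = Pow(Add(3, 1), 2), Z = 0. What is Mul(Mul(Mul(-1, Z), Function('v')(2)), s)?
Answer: 0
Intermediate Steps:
s = 16 (s = Pow(4, 2) = 16)
Function('v')(a) = Mul(Pow(Add(-1, a), -1), Add(1, a)) (Function('v')(a) = Mul(Add(1, a), Pow(Add(-1, a), -1)) = Mul(Pow(Add(-1, a), -1), Add(1, a)))
Mul(Mul(Mul(-1, Z), Function('v')(2)), s) = Mul(Mul(Mul(-1, 0), Mul(Pow(Add(-1, 2), -1), Add(1, 2))), 16) = Mul(Mul(0, Mul(Pow(1, -1), 3)), 16) = Mul(Mul(0, Mul(1, 3)), 16) = Mul(Mul(0, 3), 16) = Mul(0, 16) = 0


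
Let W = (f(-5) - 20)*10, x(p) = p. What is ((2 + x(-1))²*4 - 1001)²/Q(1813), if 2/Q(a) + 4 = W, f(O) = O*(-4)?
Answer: -1988018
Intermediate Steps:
f(O) = -4*O
W = 0 (W = (-4*(-5) - 20)*10 = (20 - 20)*10 = 0*10 = 0)
Q(a) = -½ (Q(a) = 2/(-4 + 0) = 2/(-4) = 2*(-¼) = -½)
((2 + x(-1))²*4 - 1001)²/Q(1813) = ((2 - 1)²*4 - 1001)²/(-½) = (1²*4 - 1001)²*(-2) = (1*4 - 1001)²*(-2) = (4 - 1001)²*(-2) = (-997)²*(-2) = 994009*(-2) = -1988018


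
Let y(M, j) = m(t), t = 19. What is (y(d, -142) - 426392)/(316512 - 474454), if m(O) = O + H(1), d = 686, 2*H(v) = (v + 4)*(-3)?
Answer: 852761/315884 ≈ 2.6996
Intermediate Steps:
H(v) = -6 - 3*v/2 (H(v) = ((v + 4)*(-3))/2 = ((4 + v)*(-3))/2 = (-12 - 3*v)/2 = -6 - 3*v/2)
m(O) = -15/2 + O (m(O) = O + (-6 - 3/2*1) = O + (-6 - 3/2) = O - 15/2 = -15/2 + O)
y(M, j) = 23/2 (y(M, j) = -15/2 + 19 = 23/2)
(y(d, -142) - 426392)/(316512 - 474454) = (23/2 - 426392)/(316512 - 474454) = -852761/2/(-157942) = -852761/2*(-1/157942) = 852761/315884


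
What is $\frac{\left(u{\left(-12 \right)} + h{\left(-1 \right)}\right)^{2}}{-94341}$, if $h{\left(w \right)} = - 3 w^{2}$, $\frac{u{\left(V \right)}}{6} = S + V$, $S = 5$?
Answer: $- \frac{675}{31447} \approx -0.021465$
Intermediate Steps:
$u{\left(V \right)} = 30 + 6 V$ ($u{\left(V \right)} = 6 \left(5 + V\right) = 30 + 6 V$)
$\frac{\left(u{\left(-12 \right)} + h{\left(-1 \right)}\right)^{2}}{-94341} = \frac{\left(\left(30 + 6 \left(-12\right)\right) - 3 \left(-1\right)^{2}\right)^{2}}{-94341} = \left(\left(30 - 72\right) - 3\right)^{2} \left(- \frac{1}{94341}\right) = \left(-42 - 3\right)^{2} \left(- \frac{1}{94341}\right) = \left(-45\right)^{2} \left(- \frac{1}{94341}\right) = 2025 \left(- \frac{1}{94341}\right) = - \frac{675}{31447}$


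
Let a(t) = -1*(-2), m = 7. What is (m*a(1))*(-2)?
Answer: -28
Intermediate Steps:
a(t) = 2
(m*a(1))*(-2) = (7*2)*(-2) = 14*(-2) = -28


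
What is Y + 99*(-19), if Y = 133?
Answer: -1748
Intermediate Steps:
Y + 99*(-19) = 133 + 99*(-19) = 133 - 1881 = -1748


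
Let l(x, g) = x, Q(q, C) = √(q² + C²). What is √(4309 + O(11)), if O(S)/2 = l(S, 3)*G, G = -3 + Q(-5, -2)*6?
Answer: √(4243 + 132*√29) ≈ 70.384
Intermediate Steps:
Q(q, C) = √(C² + q²)
G = -3 + 6*√29 (G = -3 + √((-2)² + (-5)²)*6 = -3 + √(4 + 25)*6 = -3 + √29*6 = -3 + 6*√29 ≈ 29.311)
O(S) = 2*S*(-3 + 6*√29) (O(S) = 2*(S*(-3 + 6*√29)) = 2*S*(-3 + 6*√29))
√(4309 + O(11)) = √(4309 + 6*11*(-1 + 2*√29)) = √(4309 + (-66 + 132*√29)) = √(4243 + 132*√29)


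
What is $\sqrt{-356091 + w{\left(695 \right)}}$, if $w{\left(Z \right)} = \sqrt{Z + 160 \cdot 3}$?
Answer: $\sqrt{-356091 + 5 \sqrt{47}} \approx 596.71 i$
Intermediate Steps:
$w{\left(Z \right)} = \sqrt{480 + Z}$ ($w{\left(Z \right)} = \sqrt{Z + 480} = \sqrt{480 + Z}$)
$\sqrt{-356091 + w{\left(695 \right)}} = \sqrt{-356091 + \sqrt{480 + 695}} = \sqrt{-356091 + \sqrt{1175}} = \sqrt{-356091 + 5 \sqrt{47}}$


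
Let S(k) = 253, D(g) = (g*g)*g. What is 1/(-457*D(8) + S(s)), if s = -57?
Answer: -1/233731 ≈ -4.2784e-6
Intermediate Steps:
D(g) = g³ (D(g) = g²*g = g³)
1/(-457*D(8) + S(s)) = 1/(-457*8³ + 253) = 1/(-457*512 + 253) = 1/(-233984 + 253) = 1/(-233731) = -1/233731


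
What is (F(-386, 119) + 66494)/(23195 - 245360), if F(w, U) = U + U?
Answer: -22244/74055 ≈ -0.30037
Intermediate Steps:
F(w, U) = 2*U
(F(-386, 119) + 66494)/(23195 - 245360) = (2*119 + 66494)/(23195 - 245360) = (238 + 66494)/(-222165) = 66732*(-1/222165) = -22244/74055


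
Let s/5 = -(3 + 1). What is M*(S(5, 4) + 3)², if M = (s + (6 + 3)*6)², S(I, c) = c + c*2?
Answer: 260100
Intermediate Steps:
S(I, c) = 3*c (S(I, c) = c + 2*c = 3*c)
s = -20 (s = 5*(-(3 + 1)) = 5*(-1*4) = 5*(-4) = -20)
M = 1156 (M = (-20 + (6 + 3)*6)² = (-20 + 9*6)² = (-20 + 54)² = 34² = 1156)
M*(S(5, 4) + 3)² = 1156*(3*4 + 3)² = 1156*(12 + 3)² = 1156*15² = 1156*225 = 260100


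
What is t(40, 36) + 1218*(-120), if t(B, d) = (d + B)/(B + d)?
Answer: -146159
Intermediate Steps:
t(B, d) = 1 (t(B, d) = (B + d)/(B + d) = 1)
t(40, 36) + 1218*(-120) = 1 + 1218*(-120) = 1 - 146160 = -146159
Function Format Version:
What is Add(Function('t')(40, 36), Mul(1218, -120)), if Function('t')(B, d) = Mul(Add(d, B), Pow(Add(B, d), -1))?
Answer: -146159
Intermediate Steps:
Function('t')(B, d) = 1 (Function('t')(B, d) = Mul(Add(B, d), Pow(Add(B, d), -1)) = 1)
Add(Function('t')(40, 36), Mul(1218, -120)) = Add(1, Mul(1218, -120)) = Add(1, -146160) = -146159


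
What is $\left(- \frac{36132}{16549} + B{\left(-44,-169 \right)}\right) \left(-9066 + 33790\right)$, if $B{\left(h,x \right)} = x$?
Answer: $- \frac{70040941012}{16549} \approx -4.2323 \cdot 10^{6}$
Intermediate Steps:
$\left(- \frac{36132}{16549} + B{\left(-44,-169 \right)}\right) \left(-9066 + 33790\right) = \left(- \frac{36132}{16549} - 169\right) \left(-9066 + 33790\right) = \left(\left(-36132\right) \frac{1}{16549} - 169\right) 24724 = \left(- \frac{36132}{16549} - 169\right) 24724 = \left(- \frac{2832913}{16549}\right) 24724 = - \frac{70040941012}{16549}$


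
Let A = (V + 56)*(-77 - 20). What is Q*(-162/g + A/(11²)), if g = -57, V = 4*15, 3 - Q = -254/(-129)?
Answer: -1450778/15609 ≈ -92.945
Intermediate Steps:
Q = 133/129 (Q = 3 - (-254)/(-129) = 3 - (-254)*(-1)/129 = 3 - 1*254/129 = 3 - 254/129 = 133/129 ≈ 1.0310)
V = 60
A = -11252 (A = (60 + 56)*(-77 - 20) = 116*(-97) = -11252)
Q*(-162/g + A/(11²)) = 133*(-162/(-57) - 11252/(11²))/129 = 133*(-162*(-1/57) - 11252/121)/129 = 133*(54/19 - 11252*1/121)/129 = 133*(54/19 - 11252/121)/129 = (133/129)*(-207254/2299) = -1450778/15609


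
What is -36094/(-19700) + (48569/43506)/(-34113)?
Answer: 6695859611929/3654645938325 ≈ 1.8321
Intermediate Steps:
-36094/(-19700) + (48569/43506)/(-34113) = -36094*(-1/19700) + (48569*(1/43506))*(-1/34113) = 18047/9850 + (48569/43506)*(-1/34113) = 18047/9850 - 48569/1484120178 = 6695859611929/3654645938325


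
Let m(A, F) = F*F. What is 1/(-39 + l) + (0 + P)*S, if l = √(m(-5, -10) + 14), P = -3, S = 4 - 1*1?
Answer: -4234/469 - √114/1407 ≈ -9.0353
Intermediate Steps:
S = 3 (S = 4 - 1 = 3)
m(A, F) = F²
l = √114 (l = √((-10)² + 14) = √(100 + 14) = √114 ≈ 10.677)
1/(-39 + l) + (0 + P)*S = 1/(-39 + √114) + (0 - 3)*3 = 1/(-39 + √114) - 3*3 = 1/(-39 + √114) - 9 = -9 + 1/(-39 + √114)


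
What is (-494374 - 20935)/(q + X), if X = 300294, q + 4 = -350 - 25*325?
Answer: -515309/291815 ≈ -1.7659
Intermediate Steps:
q = -8479 (q = -4 + (-350 - 25*325) = -4 + (-350 - 8125) = -4 - 8475 = -8479)
(-494374 - 20935)/(q + X) = (-494374 - 20935)/(-8479 + 300294) = -515309/291815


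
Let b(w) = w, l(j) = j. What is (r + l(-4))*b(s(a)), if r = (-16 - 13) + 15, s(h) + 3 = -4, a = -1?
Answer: 126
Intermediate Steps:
s(h) = -7 (s(h) = -3 - 4 = -7)
r = -14 (r = -29 + 15 = -14)
(r + l(-4))*b(s(a)) = (-14 - 4)*(-7) = -18*(-7) = 126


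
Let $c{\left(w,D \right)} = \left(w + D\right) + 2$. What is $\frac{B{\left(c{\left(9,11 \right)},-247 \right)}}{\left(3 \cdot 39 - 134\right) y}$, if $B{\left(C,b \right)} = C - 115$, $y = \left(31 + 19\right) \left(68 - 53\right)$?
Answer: $\frac{31}{4250} \approx 0.0072941$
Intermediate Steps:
$y = 750$ ($y = 50 \cdot 15 = 750$)
$c{\left(w,D \right)} = 2 + D + w$ ($c{\left(w,D \right)} = \left(D + w\right) + 2 = 2 + D + w$)
$B{\left(C,b \right)} = -115 + C$
$\frac{B{\left(c{\left(9,11 \right)},-247 \right)}}{\left(3 \cdot 39 - 134\right) y} = \frac{-115 + \left(2 + 11 + 9\right)}{\left(3 \cdot 39 - 134\right) 750} = \frac{-115 + 22}{\left(117 - 134\right) 750} = - \frac{93}{\left(-17\right) 750} = - \frac{93}{-12750} = \left(-93\right) \left(- \frac{1}{12750}\right) = \frac{31}{4250}$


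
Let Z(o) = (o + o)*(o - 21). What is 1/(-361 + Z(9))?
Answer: -1/577 ≈ -0.0017331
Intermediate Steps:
Z(o) = 2*o*(-21 + o) (Z(o) = (2*o)*(-21 + o) = 2*o*(-21 + o))
1/(-361 + Z(9)) = 1/(-361 + 2*9*(-21 + 9)) = 1/(-361 + 2*9*(-12)) = 1/(-361 - 216) = 1/(-577) = -1/577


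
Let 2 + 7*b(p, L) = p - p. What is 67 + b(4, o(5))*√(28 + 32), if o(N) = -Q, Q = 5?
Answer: 67 - 4*√15/7 ≈ 64.787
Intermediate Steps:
o(N) = -5 (o(N) = -1*5 = -5)
b(p, L) = -2/7 (b(p, L) = -2/7 + (p - p)/7 = -2/7 + (⅐)*0 = -2/7 + 0 = -2/7)
67 + b(4, o(5))*√(28 + 32) = 67 - 2*√(28 + 32)/7 = 67 - 4*√15/7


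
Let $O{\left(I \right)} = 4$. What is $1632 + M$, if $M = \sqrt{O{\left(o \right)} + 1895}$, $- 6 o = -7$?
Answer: $1632 + 3 \sqrt{211} \approx 1675.6$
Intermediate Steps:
$o = \frac{7}{6}$ ($o = \left(- \frac{1}{6}\right) \left(-7\right) = \frac{7}{6} \approx 1.1667$)
$M = 3 \sqrt{211}$ ($M = \sqrt{4 + 1895} = \sqrt{1899} = 3 \sqrt{211} \approx 43.578$)
$1632 + M = 1632 + 3 \sqrt{211}$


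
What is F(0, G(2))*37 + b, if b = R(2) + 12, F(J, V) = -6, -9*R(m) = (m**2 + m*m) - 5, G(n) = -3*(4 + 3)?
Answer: -631/3 ≈ -210.33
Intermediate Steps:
G(n) = -21 (G(n) = -3*7 = -21)
R(m) = 5/9 - 2*m**2/9 (R(m) = -((m**2 + m*m) - 5)/9 = -((m**2 + m**2) - 5)/9 = -(2*m**2 - 5)/9 = -(-5 + 2*m**2)/9 = 5/9 - 2*m**2/9)
b = 35/3 (b = (5/9 - 2/9*2**2) + 12 = (5/9 - 2/9*4) + 12 = (5/9 - 8/9) + 12 = -1/3 + 12 = 35/3 ≈ 11.667)
F(0, G(2))*37 + b = -6*37 + 35/3 = -222 + 35/3 = -631/3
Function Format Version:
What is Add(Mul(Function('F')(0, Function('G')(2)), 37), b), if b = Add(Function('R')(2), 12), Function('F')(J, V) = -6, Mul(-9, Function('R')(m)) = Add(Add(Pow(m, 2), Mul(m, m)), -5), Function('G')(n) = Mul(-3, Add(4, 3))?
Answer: Rational(-631, 3) ≈ -210.33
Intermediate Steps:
Function('G')(n) = -21 (Function('G')(n) = Mul(-3, 7) = -21)
Function('R')(m) = Add(Rational(5, 9), Mul(Rational(-2, 9), Pow(m, 2))) (Function('R')(m) = Mul(Rational(-1, 9), Add(Add(Pow(m, 2), Mul(m, m)), -5)) = Mul(Rational(-1, 9), Add(Add(Pow(m, 2), Pow(m, 2)), -5)) = Mul(Rational(-1, 9), Add(Mul(2, Pow(m, 2)), -5)) = Mul(Rational(-1, 9), Add(-5, Mul(2, Pow(m, 2)))) = Add(Rational(5, 9), Mul(Rational(-2, 9), Pow(m, 2))))
b = Rational(35, 3) (b = Add(Add(Rational(5, 9), Mul(Rational(-2, 9), Pow(2, 2))), 12) = Add(Add(Rational(5, 9), Mul(Rational(-2, 9), 4)), 12) = Add(Add(Rational(5, 9), Rational(-8, 9)), 12) = Add(Rational(-1, 3), 12) = Rational(35, 3) ≈ 11.667)
Add(Mul(Function('F')(0, Function('G')(2)), 37), b) = Add(Mul(-6, 37), Rational(35, 3)) = Add(-222, Rational(35, 3)) = Rational(-631, 3)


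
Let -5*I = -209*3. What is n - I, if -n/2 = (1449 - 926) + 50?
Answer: -6357/5 ≈ -1271.4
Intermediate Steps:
I = 627/5 (I = -(-209)*3/5 = -1/5*(-627) = 627/5 ≈ 125.40)
n = -1146 (n = -2*((1449 - 926) + 50) = -2*(523 + 50) = -2*573 = -1146)
n - I = -1146 - 1*627/5 = -1146 - 627/5 = -6357/5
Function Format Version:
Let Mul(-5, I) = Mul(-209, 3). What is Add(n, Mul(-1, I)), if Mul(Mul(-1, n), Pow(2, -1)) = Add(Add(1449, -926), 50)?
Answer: Rational(-6357, 5) ≈ -1271.4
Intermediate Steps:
I = Rational(627, 5) (I = Mul(Rational(-1, 5), Mul(-209, 3)) = Mul(Rational(-1, 5), -627) = Rational(627, 5) ≈ 125.40)
n = -1146 (n = Mul(-2, Add(Add(1449, -926), 50)) = Mul(-2, Add(523, 50)) = Mul(-2, 573) = -1146)
Add(n, Mul(-1, I)) = Add(-1146, Mul(-1, Rational(627, 5))) = Add(-1146, Rational(-627, 5)) = Rational(-6357, 5)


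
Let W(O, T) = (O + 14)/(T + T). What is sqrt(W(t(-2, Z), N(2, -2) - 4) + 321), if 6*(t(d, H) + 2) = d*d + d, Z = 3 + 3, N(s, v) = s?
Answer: sqrt(11445)/6 ≈ 17.830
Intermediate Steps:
Z = 6
t(d, H) = -2 + d/6 + d**2/6 (t(d, H) = -2 + (d*d + d)/6 = -2 + (d**2 + d)/6 = -2 + (d + d**2)/6 = -2 + (d/6 + d**2/6) = -2 + d/6 + d**2/6)
W(O, T) = (14 + O)/(2*T) (W(O, T) = (14 + O)/((2*T)) = (14 + O)*(1/(2*T)) = (14 + O)/(2*T))
sqrt(W(t(-2, Z), N(2, -2) - 4) + 321) = sqrt((14 + (-2 + (1/6)*(-2) + (1/6)*(-2)**2))/(2*(2 - 4)) + 321) = sqrt((1/2)*(14 + (-2 - 1/3 + (1/6)*4))/(-2) + 321) = sqrt((1/2)*(-1/2)*(14 + (-2 - 1/3 + 2/3)) + 321) = sqrt((1/2)*(-1/2)*(14 - 5/3) + 321) = sqrt((1/2)*(-1/2)*(37/3) + 321) = sqrt(-37/12 + 321) = sqrt(3815/12) = sqrt(11445)/6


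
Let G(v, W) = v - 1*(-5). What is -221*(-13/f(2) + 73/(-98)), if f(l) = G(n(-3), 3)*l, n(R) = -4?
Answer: 78455/49 ≈ 1601.1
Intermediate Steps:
G(v, W) = 5 + v (G(v, W) = v + 5 = 5 + v)
f(l) = l (f(l) = (5 - 4)*l = 1*l = l)
-221*(-13/f(2) + 73/(-98)) = -221*(-13/2 + 73/(-98)) = -221*(-13*½ + 73*(-1/98)) = -221*(-13/2 - 73/98) = -221*(-355/49) = 78455/49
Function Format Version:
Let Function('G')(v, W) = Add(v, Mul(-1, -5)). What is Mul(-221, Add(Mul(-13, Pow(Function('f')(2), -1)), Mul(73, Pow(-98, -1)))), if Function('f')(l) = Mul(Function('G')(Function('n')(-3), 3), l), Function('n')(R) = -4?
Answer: Rational(78455, 49) ≈ 1601.1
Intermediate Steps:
Function('G')(v, W) = Add(5, v) (Function('G')(v, W) = Add(v, 5) = Add(5, v))
Function('f')(l) = l (Function('f')(l) = Mul(Add(5, -4), l) = Mul(1, l) = l)
Mul(-221, Add(Mul(-13, Pow(Function('f')(2), -1)), Mul(73, Pow(-98, -1)))) = Mul(-221, Add(Mul(-13, Pow(2, -1)), Mul(73, Pow(-98, -1)))) = Mul(-221, Add(Mul(-13, Rational(1, 2)), Mul(73, Rational(-1, 98)))) = Mul(-221, Add(Rational(-13, 2), Rational(-73, 98))) = Mul(-221, Rational(-355, 49)) = Rational(78455, 49)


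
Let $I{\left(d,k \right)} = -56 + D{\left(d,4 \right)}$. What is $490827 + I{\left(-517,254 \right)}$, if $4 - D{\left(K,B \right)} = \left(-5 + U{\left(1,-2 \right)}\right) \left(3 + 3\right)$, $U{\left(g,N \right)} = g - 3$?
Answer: $490817$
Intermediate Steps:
$U{\left(g,N \right)} = -3 + g$
$D{\left(K,B \right)} = 46$ ($D{\left(K,B \right)} = 4 - \left(-5 + \left(-3 + 1\right)\right) \left(3 + 3\right) = 4 - \left(-5 - 2\right) 6 = 4 - \left(-7\right) 6 = 4 - -42 = 4 + 42 = 46$)
$I{\left(d,k \right)} = -10$ ($I{\left(d,k \right)} = -56 + 46 = -10$)
$490827 + I{\left(-517,254 \right)} = 490827 - 10 = 490817$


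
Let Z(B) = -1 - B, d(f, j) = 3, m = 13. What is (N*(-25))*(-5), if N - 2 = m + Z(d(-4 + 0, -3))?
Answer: 1375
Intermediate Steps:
N = 11 (N = 2 + (13 + (-1 - 1*3)) = 2 + (13 + (-1 - 3)) = 2 + (13 - 4) = 2 + 9 = 11)
(N*(-25))*(-5) = (11*(-25))*(-5) = -275*(-5) = 1375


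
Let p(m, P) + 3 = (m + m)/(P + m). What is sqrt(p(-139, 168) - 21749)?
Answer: I*sqrt(18301494)/29 ≈ 147.52*I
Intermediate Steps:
p(m, P) = -3 + 2*m/(P + m) (p(m, P) = -3 + (m + m)/(P + m) = -3 + (2*m)/(P + m) = -3 + 2*m/(P + m))
sqrt(p(-139, 168) - 21749) = sqrt((-1*(-139) - 3*168)/(168 - 139) - 21749) = sqrt((139 - 504)/29 - 21749) = sqrt((1/29)*(-365) - 21749) = sqrt(-365/29 - 21749) = sqrt(-631086/29) = I*sqrt(18301494)/29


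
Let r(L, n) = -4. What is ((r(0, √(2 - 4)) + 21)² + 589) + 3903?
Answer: 4781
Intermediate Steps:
((r(0, √(2 - 4)) + 21)² + 589) + 3903 = ((-4 + 21)² + 589) + 3903 = (17² + 589) + 3903 = (289 + 589) + 3903 = 878 + 3903 = 4781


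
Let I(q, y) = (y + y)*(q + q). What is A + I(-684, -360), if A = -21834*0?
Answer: 984960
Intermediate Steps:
A = 0
I(q, y) = 4*q*y (I(q, y) = (2*y)*(2*q) = 4*q*y)
A + I(-684, -360) = 0 + 4*(-684)*(-360) = 0 + 984960 = 984960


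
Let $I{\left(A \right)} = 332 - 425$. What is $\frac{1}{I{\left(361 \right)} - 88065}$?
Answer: $- \frac{1}{88158} \approx -1.1343 \cdot 10^{-5}$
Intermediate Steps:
$I{\left(A \right)} = -93$ ($I{\left(A \right)} = 332 - 425 = -93$)
$\frac{1}{I{\left(361 \right)} - 88065} = \frac{1}{-93 - 88065} = \frac{1}{-88158} = - \frac{1}{88158}$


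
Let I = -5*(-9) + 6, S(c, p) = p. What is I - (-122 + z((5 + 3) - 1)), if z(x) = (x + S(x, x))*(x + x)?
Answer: -23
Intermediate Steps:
z(x) = 4*x**2 (z(x) = (x + x)*(x + x) = (2*x)*(2*x) = 4*x**2)
I = 51 (I = 45 + 6 = 51)
I - (-122 + z((5 + 3) - 1)) = 51 - (-122 + 4*((5 + 3) - 1)**2) = 51 - (-122 + 4*(8 - 1)**2) = 51 - (-122 + 4*7**2) = 51 - (-122 + 4*49) = 51 - (-122 + 196) = 51 - 1*74 = 51 - 74 = -23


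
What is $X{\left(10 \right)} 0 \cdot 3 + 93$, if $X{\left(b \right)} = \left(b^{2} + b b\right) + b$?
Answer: $93$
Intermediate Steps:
$X{\left(b \right)} = b + 2 b^{2}$ ($X{\left(b \right)} = \left(b^{2} + b^{2}\right) + b = 2 b^{2} + b = b + 2 b^{2}$)
$X{\left(10 \right)} 0 \cdot 3 + 93 = 10 \left(1 + 2 \cdot 10\right) 0 \cdot 3 + 93 = 10 \left(1 + 20\right) 0 + 93 = 10 \cdot 21 \cdot 0 + 93 = 210 \cdot 0 + 93 = 0 + 93 = 93$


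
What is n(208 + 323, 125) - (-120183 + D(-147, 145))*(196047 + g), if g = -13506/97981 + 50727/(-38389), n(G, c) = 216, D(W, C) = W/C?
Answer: 76038517479696040476/3227230345 ≈ 2.3562e+10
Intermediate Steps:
g = -422212617/289337893 (g = -13506*1/97981 + 50727*(-1/38389) = -13506/97981 - 50727/38389 = -422212617/289337893 ≈ -1.4592)
n(208 + 323, 125) - (-120183 + D(-147, 145))*(196047 + g) = 216 - (-120183 - 147/145)*(196047 - 422212617/289337893) = 216 - (-120183 - 147*1/145)*56723403696354/289337893 = 216 - (-120183 - 147/145)*56723403696354/289337893 = 216 - (-17426682)*56723403696354/(145*289337893) = 216 - 1*(-76038516782614285956/3227230345) = 216 + 76038516782614285956/3227230345 = 76038517479696040476/3227230345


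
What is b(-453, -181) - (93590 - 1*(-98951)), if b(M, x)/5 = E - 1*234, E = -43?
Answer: -193926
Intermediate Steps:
b(M, x) = -1385 (b(M, x) = 5*(-43 - 1*234) = 5*(-43 - 234) = 5*(-277) = -1385)
b(-453, -181) - (93590 - 1*(-98951)) = -1385 - (93590 - 1*(-98951)) = -1385 - (93590 + 98951) = -1385 - 1*192541 = -1385 - 192541 = -193926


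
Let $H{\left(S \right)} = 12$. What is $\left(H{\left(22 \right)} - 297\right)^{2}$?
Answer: $81225$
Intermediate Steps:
$\left(H{\left(22 \right)} - 297\right)^{2} = \left(12 - 297\right)^{2} = \left(-285\right)^{2} = 81225$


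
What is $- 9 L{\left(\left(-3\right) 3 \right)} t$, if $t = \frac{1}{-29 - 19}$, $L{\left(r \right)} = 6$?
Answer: $\frac{9}{8} \approx 1.125$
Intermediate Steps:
$t = - \frac{1}{48}$ ($t = \frac{1}{-48} = - \frac{1}{48} \approx -0.020833$)
$- 9 L{\left(\left(-3\right) 3 \right)} t = \left(-9\right) 6 \left(- \frac{1}{48}\right) = \left(-54\right) \left(- \frac{1}{48}\right) = \frac{9}{8}$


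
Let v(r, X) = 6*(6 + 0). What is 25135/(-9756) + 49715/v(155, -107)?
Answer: 6723815/4878 ≈ 1378.4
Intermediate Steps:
v(r, X) = 36 (v(r, X) = 6*6 = 36)
25135/(-9756) + 49715/v(155, -107) = 25135/(-9756) + 49715/36 = 25135*(-1/9756) + 49715*(1/36) = -25135/9756 + 49715/36 = 6723815/4878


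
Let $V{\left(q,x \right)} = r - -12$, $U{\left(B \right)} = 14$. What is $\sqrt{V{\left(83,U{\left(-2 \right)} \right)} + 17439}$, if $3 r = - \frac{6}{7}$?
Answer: $\frac{\sqrt{855085}}{7} \approx 132.1$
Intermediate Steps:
$r = - \frac{2}{7}$ ($r = \frac{\left(-6\right) \frac{1}{7}}{3} = \frac{1}{3} \left(- \frac{6}{7}\right) = - \frac{2}{7} \approx -0.28571$)
$V{\left(q,x \right)} = \frac{82}{7}$ ($V{\left(q,x \right)} = - \frac{2}{7} - -12 = - \frac{2}{7} + 12 = \frac{82}{7}$)
$\sqrt{V{\left(83,U{\left(-2 \right)} \right)} + 17439} = \sqrt{\frac{82}{7} + 17439} = \sqrt{\frac{122155}{7}} = \frac{\sqrt{855085}}{7}$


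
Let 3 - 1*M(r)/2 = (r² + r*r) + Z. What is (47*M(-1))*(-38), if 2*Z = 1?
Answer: -1786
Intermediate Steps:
Z = ½ (Z = (½)*1 = ½ ≈ 0.50000)
M(r) = 5 - 4*r² (M(r) = 6 - 2*((r² + r*r) + ½) = 6 - 2*((r² + r²) + ½) = 6 - 2*(2*r² + ½) = 6 - 2*(½ + 2*r²) = 6 + (-1 - 4*r²) = 5 - 4*r²)
(47*M(-1))*(-38) = (47*(5 - 4*(-1)²))*(-38) = (47*(5 - 4*1))*(-38) = (47*(5 - 4))*(-38) = (47*1)*(-38) = 47*(-38) = -1786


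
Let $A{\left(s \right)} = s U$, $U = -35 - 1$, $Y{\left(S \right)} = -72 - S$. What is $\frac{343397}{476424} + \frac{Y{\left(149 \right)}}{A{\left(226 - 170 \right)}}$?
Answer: $\frac{3692491}{4446624} \approx 0.8304$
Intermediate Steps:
$U = -36$ ($U = -35 - 1 = -36$)
$A{\left(s \right)} = - 36 s$ ($A{\left(s \right)} = s \left(-36\right) = - 36 s$)
$\frac{343397}{476424} + \frac{Y{\left(149 \right)}}{A{\left(226 - 170 \right)}} = \frac{343397}{476424} + \frac{-72 - 149}{\left(-36\right) \left(226 - 170\right)} = 343397 \cdot \frac{1}{476424} + \frac{-72 - 149}{\left(-36\right) \left(226 - 170\right)} = \frac{343397}{476424} - \frac{221}{\left(-36\right) 56} = \frac{343397}{476424} - \frac{221}{-2016} = \frac{343397}{476424} - - \frac{221}{2016} = \frac{343397}{476424} + \frac{221}{2016} = \frac{3692491}{4446624}$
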